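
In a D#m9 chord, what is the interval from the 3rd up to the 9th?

The chord tones of D#m9 are D#-F#-A#-C#-E#.
That puts F# below E#.
From F# to E# is 11 semitones, exactly the major seventh.

major 7th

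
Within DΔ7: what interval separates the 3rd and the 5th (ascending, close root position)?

minor 3rd

Dmaj7 is spelled D, F#, A, C#.
The 3rd is F# and the 5th is A.
From F# to A: 3 semitones over a third = minor.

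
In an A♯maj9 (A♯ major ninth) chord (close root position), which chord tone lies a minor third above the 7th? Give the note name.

B#

A♯maj9 is spelled A♯, C𝄪, E♯, G𝄪, B♯.
The 7th is G𝄪. A minor third above G𝄪 is B♯.
B♯ is the chord's 9th.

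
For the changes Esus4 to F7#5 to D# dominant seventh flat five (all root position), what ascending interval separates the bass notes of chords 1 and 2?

The roots are E and F.
From E to F: 1 semitone over a second = minor.

m2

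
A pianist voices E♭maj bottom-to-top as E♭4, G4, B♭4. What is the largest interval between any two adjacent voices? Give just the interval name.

major third

Adjacent intervals: E♭4→G4 = major third; G4→B♭4 = minor third.
The largest is E♭4 to G4, a major third (4 semitones).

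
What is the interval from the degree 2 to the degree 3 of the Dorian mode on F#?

Spelling the Dorian mode on F#: F# G# A B C# D# E.
The degree 2 is G# and the 3rd scale degree is A.
G# up to A is 1 semitone, a half step narrower than a major second, so the interval is minor.

minor second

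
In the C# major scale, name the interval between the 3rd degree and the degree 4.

m2

The scale runs C# D# E# F# G# A# B#.
The 3rd degree is E# and the 4th degree is F#.
From E# to F#: 1 semitone over a second = minor.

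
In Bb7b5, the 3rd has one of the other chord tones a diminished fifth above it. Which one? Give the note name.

Bb7b5 is spelled Bb–D–Fb–Ab.
The 3rd is D. A diminished fifth above D is Ab.
Ab is the chord's 7th.

Ab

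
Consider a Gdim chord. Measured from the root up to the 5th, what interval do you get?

diminished fifth

Spelling the chord: G, B♭, D♭.
Root = G; 5th = D♭.
5 letter names make it a fifth; at 6 semitones (a half step narrower than perfect) the quality is diminished.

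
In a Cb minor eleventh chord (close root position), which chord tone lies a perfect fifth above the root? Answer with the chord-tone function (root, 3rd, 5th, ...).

Spelling the chord: Cb Ebb Gb Bbb Db Fb.
The root is Cb. A perfect fifth above Cb is Gb.
Gb is the chord's 5th.

5th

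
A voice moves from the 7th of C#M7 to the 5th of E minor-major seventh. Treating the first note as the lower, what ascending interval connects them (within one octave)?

diminished octave

The 7th of C#M7 is B#; the 5th of E minor-major seventh is B.
From B# to B: 11 semitones over an octave = diminished.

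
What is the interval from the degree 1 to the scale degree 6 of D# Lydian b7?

The scale runs D# E# F## G## A# B# C#.
Degree 1 = D#; 6th scale degree = B#.
D# up to B# spans 6 letter names and 9 semitones — a major sixth.

M6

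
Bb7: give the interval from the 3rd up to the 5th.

minor third

Bb7 (Bb dominant seventh) is spelled Bb, D, F, Ab.
So we need the interval from D up to F.
From D to F: 3 semitones over a third = minor.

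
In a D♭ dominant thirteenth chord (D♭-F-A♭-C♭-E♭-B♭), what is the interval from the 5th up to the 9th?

perfect 5th

5th = A♭; 9th = E♭.
Counting 5 letters and 7 half steps from A♭ gives a perfect fifth.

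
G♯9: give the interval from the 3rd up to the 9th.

Spelling the chord: G♯-B♯-D♯-F♯-A♯.
The 3rd is B♯ and the 9th is A♯.
From B♯ to A♯: 10 semitones over a seventh = minor.

minor seventh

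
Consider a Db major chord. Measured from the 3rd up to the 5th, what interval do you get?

The chord tones of Dbmaj are Db–F–Ab.
3rd = F; 5th = Ab.
F up to Ab is 3 semitones, a half step narrower than a major third, so the interval is minor.

minor third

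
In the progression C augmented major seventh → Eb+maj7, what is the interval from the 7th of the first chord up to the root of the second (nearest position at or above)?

d4

C augmented major seventh has B as its 7th, and Eb+maj7 has Eb as its root.
B up to Eb is 4 semitones, a half step narrower than a perfect fourth, so the interval is diminished.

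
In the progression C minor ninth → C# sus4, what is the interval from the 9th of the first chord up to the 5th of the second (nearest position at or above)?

The 9th of C minor ninth is D; the 5th of C# sus4 is G#.
D up to G# is 6 semitones, a half step wider than a perfect fourth, so the interval is augmented.

augmented fourth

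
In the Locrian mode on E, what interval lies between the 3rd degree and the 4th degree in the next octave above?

M9

E locrian: E F G A Bb C D.
That puts G below A.
From G to A is 14 semitones, exactly the major ninth.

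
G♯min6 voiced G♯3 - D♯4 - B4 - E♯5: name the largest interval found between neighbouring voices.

minor sixth

Adjacent intervals: G♯3→D♯4 = perfect fifth; D♯4→B4 = minor sixth; B4→E♯5 = augmented fourth.
The largest is D♯4 to B4, a minor sixth (8 semitones).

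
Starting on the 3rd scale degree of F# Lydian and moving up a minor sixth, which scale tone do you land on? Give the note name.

The scale is F# G# A# B# C# D# E#.
The 3rd scale degree is A#; a minor sixth above that is F# — scale degree 1.

F#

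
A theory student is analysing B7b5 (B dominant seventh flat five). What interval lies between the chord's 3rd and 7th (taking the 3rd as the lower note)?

diminished 5th

B7b5 is spelled B–D♯–F–A.
3rd = D♯; 7th = A.
D♯ up to A is 6 semitones, a half step narrower than a perfect fifth, so the interval is diminished.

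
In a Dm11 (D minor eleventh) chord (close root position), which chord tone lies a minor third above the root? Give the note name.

The chord tones of Dm11 are D–F–A–C–E–G.
The root is D. A minor third above D is F.
F is the chord's 3rd.

F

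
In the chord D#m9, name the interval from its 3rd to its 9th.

major seventh

D#m9 (D# minor ninth): D# F# A# C# E#.
3rd = F#; 9th = E#.
F# up to E# spans 7 letter names and 11 semitones — a major seventh.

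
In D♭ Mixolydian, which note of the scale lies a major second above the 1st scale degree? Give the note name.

Eb

The scale is D♭ E♭ F G♭ A♭ B♭ C♭.
The 1st scale degree is D♭; a major second above that is E♭ — scale degree 2.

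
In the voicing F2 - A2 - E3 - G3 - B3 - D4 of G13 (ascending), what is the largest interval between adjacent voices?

Adjacent intervals: F2→A2 = major third; A2→E3 = perfect fifth; E3→G3 = minor third; G3→B3 = major third; B3→D4 = minor third.
The largest is A2 to E3, a perfect fifth (7 semitones).

perfect 5th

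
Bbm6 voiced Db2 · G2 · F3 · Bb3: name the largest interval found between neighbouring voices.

minor seventh

Adjacent intervals: Db2→G2 = augmented fourth; G2→F3 = minor seventh; F3→Bb3 = perfect fourth.
The largest is G2 to F3, a minor seventh (10 semitones).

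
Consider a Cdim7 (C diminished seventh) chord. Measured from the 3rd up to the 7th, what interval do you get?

Spelling the chord: C-Eb-Gb-Bbb.
3rd = Eb; 7th = Bbb.
5 letter names make it a fifth; at 6 semitones (a half step narrower than perfect) the quality is diminished.

diminished fifth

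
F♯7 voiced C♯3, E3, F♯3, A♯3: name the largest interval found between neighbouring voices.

Adjacent intervals: C♯3→E3 = minor third; E3→F♯3 = major second; F♯3→A♯3 = major third.
The largest is F♯3 to A♯3, a major third (4 semitones).

M3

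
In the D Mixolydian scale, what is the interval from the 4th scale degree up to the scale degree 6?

major third

Spelling the D Mixolydian scale: D E F# G A B C.
4th scale degree = G; degree 6 = B.
Counting 3 letters and 4 half steps from G gives a major third.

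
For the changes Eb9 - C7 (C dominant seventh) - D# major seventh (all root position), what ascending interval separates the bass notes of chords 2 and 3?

The roots are C and D#.
2 letter names make it a second; at 3 semitones (a half step wider than major) the quality is augmented.

augmented second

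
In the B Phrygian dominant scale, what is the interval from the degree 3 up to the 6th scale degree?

The scale runs B C D# E F# G A.
Degree 3 = D#; scale degree 6 = G.
From D# to G: 4 semitones over a fourth = diminished.

diminished fourth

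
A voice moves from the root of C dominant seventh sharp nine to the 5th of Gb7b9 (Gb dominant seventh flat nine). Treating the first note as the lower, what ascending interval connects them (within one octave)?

minor second

C dominant seventh sharp nine has C as its root, and Gb7b9 (Gb dominant seventh flat nine) has Db as its 5th.
C up to Db is 1 semitone, a half step narrower than a major second, so the interval is minor.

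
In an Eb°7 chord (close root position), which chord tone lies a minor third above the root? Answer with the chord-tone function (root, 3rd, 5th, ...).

The chord tones of Ebdim7 are Eb-Gb-Bbb-Dbb.
The root is Eb. A minor third above Eb is Gb.
Gb is the chord's 3rd.

3rd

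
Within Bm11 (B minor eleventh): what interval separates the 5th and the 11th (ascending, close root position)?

Bm11: B D F♯ A C♯ E.
The 5th is F♯ and the 11th is E.
F♯ up to E is 10 semitones, a half step narrower than a major seventh, so the interval is minor.

minor seventh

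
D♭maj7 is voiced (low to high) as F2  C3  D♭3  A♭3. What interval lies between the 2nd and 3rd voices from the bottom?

minor 2nd

Those voices are C3 and D♭3.
C up to D♭ is 1 semitone, a half step narrower than a major second, so the interval is minor.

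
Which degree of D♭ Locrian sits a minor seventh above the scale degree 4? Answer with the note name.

The scale is D♭ E𝄫 F♭ G♭ A𝄫 B𝄫 C♭.
The scale degree 4 is G♭; a minor seventh above that is F♭ — scale degree 3.

Fb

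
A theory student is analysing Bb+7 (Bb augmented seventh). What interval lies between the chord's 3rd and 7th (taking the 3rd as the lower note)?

Bbaug7: Bb, D, F#, Ab.
The 3rd is D and the 7th is Ab.
5 letter names make it a fifth; at 6 semitones (a half step narrower than perfect) the quality is diminished.
This 3–7 tritone is the characteristic tension at the heart of the dominant sound.

d5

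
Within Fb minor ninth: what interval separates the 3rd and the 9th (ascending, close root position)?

M7

The chord tones of Fbmin9 (Fb minor ninth) are Fb, Abb, Cb, Ebb, Gb.
So we need the interval from Abb up to Gb.
Counting 7 letters and 11 half steps from Abb gives a major seventh.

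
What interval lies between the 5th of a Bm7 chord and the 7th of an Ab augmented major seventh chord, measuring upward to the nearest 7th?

Bm7 has F# as its 5th, and Ab augmented major seventh has G as its 7th.
F# up to G is 1 semitone, a half step narrower than a major second, so the interval is minor.

m2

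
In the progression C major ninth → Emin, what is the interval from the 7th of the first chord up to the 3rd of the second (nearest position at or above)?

minor sixth

C major ninth has B as its 7th, and Emin has G as its 3rd.
B up to G is 8 semitones, a half step narrower than a major sixth, so the interval is minor.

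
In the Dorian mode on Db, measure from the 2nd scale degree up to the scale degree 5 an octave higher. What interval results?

perfect eleventh

The scale runs Db Eb Fb Gb Ab Bb Cb.
The 2nd scale degree is Eb and the 5th scale degree (up an octave) is Ab.
Eb up to Ab spans 11 letter names and 17 semitones — a perfect eleventh.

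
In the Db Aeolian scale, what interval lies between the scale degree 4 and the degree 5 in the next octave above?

major 9th

Spelling the Db Aeolian scale: Db Eb Fb Gb Ab Bbb Cb.
Scale degree 4 = Gb; degree 5 (up an octave) = Ab.
Counting 9 letters and 14 half steps from Gb gives a major ninth.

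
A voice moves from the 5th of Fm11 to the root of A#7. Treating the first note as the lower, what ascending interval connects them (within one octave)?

augmented 6th

The 5th of Fm11 is C; the root of A#7 is A#.
From C to A#: 10 semitones over a sixth = augmented.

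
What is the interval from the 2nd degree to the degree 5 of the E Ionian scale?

Spelling the E Ionian scale: E F# G# A B C# D#.
That puts F# below B.
F# up to B spans 4 letter names and 5 semitones — a perfect fourth.

perfect 4th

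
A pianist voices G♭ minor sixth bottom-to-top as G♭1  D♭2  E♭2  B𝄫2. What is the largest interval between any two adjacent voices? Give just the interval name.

Adjacent intervals: G♭1→D♭2 = perfect fifth; D♭2→E♭2 = major second; E♭2→B𝄫2 = diminished fifth.
The largest is G♭1 to D♭2, a perfect fifth (7 semitones).

P5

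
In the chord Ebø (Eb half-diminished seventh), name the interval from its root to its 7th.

The chord tones of Ebø7 (Eb half-diminished seventh) are Eb Gb Bbb Db.
So we need the interval from Eb up to Db.
7 letter names make it a seventh; at 10 semitones (a half step narrower than major) the quality is minor.

m7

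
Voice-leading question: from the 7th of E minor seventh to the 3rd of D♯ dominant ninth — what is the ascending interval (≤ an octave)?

A3

E minor seventh has D as its 7th, and D♯ dominant ninth has F𝄪 as its 3rd.
From D to F𝄪: 5 semitones over a third = augmented.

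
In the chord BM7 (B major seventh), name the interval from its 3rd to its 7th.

BM7: B, D♯, F♯, A♯.
That puts D♯ below A♯.
D♯ up to A♯ spans 5 letter names and 7 semitones — a perfect fifth.

P5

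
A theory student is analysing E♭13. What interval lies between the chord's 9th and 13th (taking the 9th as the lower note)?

perfect fifth

Spelling the chord: E♭ G B♭ D♭ F C.
The 9th is F and the 13th is C.
F up to C spans 5 letter names and 7 semitones — a perfect fifth.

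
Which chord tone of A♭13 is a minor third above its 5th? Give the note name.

Gb

The chord tones of A♭13 (A♭ dominant thirteenth) are A♭-C-E♭-G♭-B♭-F.
The 5th is E♭. A minor third above E♭ is G♭.
G♭ is the chord's 7th.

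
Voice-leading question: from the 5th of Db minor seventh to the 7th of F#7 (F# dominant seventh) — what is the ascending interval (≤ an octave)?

A5

Db minor seventh has Ab as its 5th, and F#7 (F# dominant seventh) has E as its 7th.
Ab up to E is 8 semitones, a half step wider than a perfect fifth, so the interval is augmented.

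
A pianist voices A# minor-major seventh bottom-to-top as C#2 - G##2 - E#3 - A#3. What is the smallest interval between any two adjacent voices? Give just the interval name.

Adjacent intervals: C#2→G##2 = augmented fifth; G##2→E#3 = minor sixth; E#3→A#3 = perfect fourth.
The smallest is E#3 to A#3, a perfect fourth (5 semitones).

perfect fourth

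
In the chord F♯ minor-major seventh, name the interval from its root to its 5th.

perfect 5th

Spelling the chord: F♯ A C♯ E♯.
The root is F♯ and the 5th is C♯.
From F♯ to C♯ is 7 semitones, exactly the perfect fifth.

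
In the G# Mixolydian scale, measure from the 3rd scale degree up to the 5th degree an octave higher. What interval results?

The scale runs G# A# B# C# D# E# F#.
The 3rd scale degree is B# and the scale degree 5 (up an octave) is D#.
10 letter names make it a tenth; at 15 semitones (a half step narrower than major) the quality is minor.

minor tenth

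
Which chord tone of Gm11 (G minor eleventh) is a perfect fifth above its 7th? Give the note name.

The chord tones of Gm11 (G minor eleventh) are G-Bb-D-F-A-C.
The 7th is F. A perfect fifth above F is C.
C is the chord's 11th.

C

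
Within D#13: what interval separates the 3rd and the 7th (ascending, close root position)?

The chord tones of D# dominant thirteenth are D#, F##, A#, C#, E#, B#.
The 3rd is F## and the 7th is C#.
5 letter names make it a fifth; at 6 semitones (a half step narrower than perfect) the quality is diminished.

diminished fifth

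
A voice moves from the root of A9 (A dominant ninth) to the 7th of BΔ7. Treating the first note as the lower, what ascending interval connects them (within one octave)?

augmented unison

The root of A9 (A dominant ninth) is A; the 7th of BΔ7 is A♯.
1 letter names make it a unison; at 1 semitone (a half step wider than perfect) the quality is augmented.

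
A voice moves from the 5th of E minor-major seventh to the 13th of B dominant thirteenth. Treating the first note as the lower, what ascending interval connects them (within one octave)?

M6

The 5th of E minor-major seventh is B; the 13th of B dominant thirteenth is G♯.
B up to G♯ spans 6 letter names and 9 semitones — a major sixth.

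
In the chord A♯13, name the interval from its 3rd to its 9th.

Spelling the chord: A♯-C𝄪-E♯-G♯-B♯-F𝄪.
The 3rd is C𝄪 and the 9th is B♯.
C𝄪 up to B♯ is 10 semitones, a half step narrower than a major seventh, so the interval is minor.

minor 7th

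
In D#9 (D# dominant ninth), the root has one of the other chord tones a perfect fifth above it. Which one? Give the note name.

D#9 is spelled D#–F##–A#–C#–E#.
The root is D#. A perfect fifth above D# is A#.
A# is the chord's 5th.

A#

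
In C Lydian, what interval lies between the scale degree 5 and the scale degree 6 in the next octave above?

major ninth

The scale runs C D E F♯ G A B.
So we need the interval from G up to A.
G up to A spans 9 letter names and 14 semitones — a major ninth.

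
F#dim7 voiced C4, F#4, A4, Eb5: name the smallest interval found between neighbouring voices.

Adjacent intervals: C4→F#4 = augmented fourth; F#4→A4 = minor third; A4→Eb5 = diminished fifth.
The smallest is F#4 to A4, a minor third (3 semitones).

minor third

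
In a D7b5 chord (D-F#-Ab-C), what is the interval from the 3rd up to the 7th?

d5

The 3rd is F# and the 7th is C.
From F# to C: 6 semitones over a fifth = diminished.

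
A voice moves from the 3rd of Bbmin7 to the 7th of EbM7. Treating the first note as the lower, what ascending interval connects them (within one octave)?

A1

Bbmin7 has Db as its 3rd, and EbM7 has D as its 7th.
From Db to D: 1 semitone over a unison = augmented.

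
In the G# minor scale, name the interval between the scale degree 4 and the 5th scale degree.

G# natural minor: G# A# B C# D# E F#.
Scale degree 4 = C#; 5th scale degree = D#.
Counting 2 letters and 2 half steps from C# gives a major second.

major second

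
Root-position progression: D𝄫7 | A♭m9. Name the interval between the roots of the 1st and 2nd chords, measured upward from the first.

A5

The roots are D𝄫 and A♭.
From D𝄫 to A♭: 8 semitones over a fifth = augmented.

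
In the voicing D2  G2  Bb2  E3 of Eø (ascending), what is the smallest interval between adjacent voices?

minor third

Adjacent intervals: D2→G2 = perfect fourth; G2→Bb2 = minor third; Bb2→E3 = augmented fourth.
The smallest is G2 to Bb2, a minor third (3 semitones).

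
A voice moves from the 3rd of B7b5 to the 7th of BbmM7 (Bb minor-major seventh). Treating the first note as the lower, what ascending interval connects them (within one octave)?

The 3rd of B7b5 is D#; the 7th of BbmM7 (Bb minor-major seventh) is A.
D# up to A is 6 semitones, a half step narrower than a perfect fifth, so the interval is diminished.

diminished fifth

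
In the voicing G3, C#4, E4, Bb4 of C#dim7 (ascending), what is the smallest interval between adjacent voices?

Adjacent intervals: G3→C#4 = augmented fourth; C#4→E4 = minor third; E4→Bb4 = diminished fifth.
The smallest is C#4 to E4, a minor third (3 semitones).

minor third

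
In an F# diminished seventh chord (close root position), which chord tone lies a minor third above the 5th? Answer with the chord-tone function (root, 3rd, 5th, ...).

The chord tones of F#dim7 are F#, A, C, Eb.
The 5th is C. A minor third above C is Eb.
Eb is the chord's 7th.

7th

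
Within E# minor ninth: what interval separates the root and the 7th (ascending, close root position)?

E#min9 (E# minor ninth) is spelled E# G# B# D# F##.
So we need the interval from E# up to D#.
E# up to D# is 10 semitones, a half step narrower than a major seventh, so the interval is minor.

minor seventh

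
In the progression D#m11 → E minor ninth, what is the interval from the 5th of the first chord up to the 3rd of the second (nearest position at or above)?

The 5th of D#m11 is A#; the 3rd of E minor ninth is G.
From A# to G: 9 semitones over a seventh = diminished.

diminished 7th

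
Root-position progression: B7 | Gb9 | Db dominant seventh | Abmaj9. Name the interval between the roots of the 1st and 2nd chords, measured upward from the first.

The roots are B and Gb.
6 letter names make it a sixth; at 7 semitones (a whole step narrower than major) the quality is diminished.

diminished sixth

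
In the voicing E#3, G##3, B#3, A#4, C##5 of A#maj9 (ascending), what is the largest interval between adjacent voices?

minor 7th

Adjacent intervals: E#3→G##3 = major third; G##3→B#3 = minor third; B#3→A#4 = minor seventh; A#4→C##5 = major third.
The largest is B#3 to A#4, a minor seventh (10 semitones).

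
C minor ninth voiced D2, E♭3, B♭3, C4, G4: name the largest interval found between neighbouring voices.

Adjacent intervals: D2→E♭3 = minor ninth; E♭3→B♭3 = perfect fifth; B♭3→C4 = major second; C4→G4 = perfect fifth.
The largest is D2 to E♭3, a minor ninth (13 semitones).

m9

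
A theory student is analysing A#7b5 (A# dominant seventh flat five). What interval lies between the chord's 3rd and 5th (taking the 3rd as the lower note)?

The chord tones of A#7b5 (A# dominant seventh flat five) are A#, C##, E, G#.
So we need the interval from C## up to E.
From C## to E: 2 semitones over a third = diminished.

diminished third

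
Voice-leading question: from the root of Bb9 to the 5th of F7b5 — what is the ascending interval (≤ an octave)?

minor second

Bb9 has Bb as its root, and F7b5 has Cb as its 5th.
2 letter names make it a second; at 1 semitone (a half step narrower than major) the quality is minor.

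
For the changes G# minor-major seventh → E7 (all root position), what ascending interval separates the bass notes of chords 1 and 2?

The roots are G# and E.
6 letter names make it a sixth; at 8 semitones (a half step narrower than major) the quality is minor.

m6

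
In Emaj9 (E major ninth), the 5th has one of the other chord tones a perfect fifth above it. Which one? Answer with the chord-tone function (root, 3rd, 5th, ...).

Emaj9 is spelled E G# B D# F#.
The 5th is B. A perfect fifth above B is F#.
F# is the chord's 9th.

9th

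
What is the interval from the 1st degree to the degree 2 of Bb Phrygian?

The scale runs Bb Cb Db Eb F Gb Ab.
So we need the interval from Bb up to Cb.
Bb up to Cb is 1 semitone, a half step narrower than a major second, so the interval is minor.

m2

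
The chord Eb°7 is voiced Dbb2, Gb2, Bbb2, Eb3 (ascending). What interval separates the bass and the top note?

augmented ninth

The outer voices are Dbb2 and Eb3.
Dbb up to Eb is 15 semitones, a half step wider than a major ninth, so the interval is augmented.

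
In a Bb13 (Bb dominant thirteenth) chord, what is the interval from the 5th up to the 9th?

P5

Spelling the chord: Bb, D, F, Ab, C, G.
5th = F; 9th = C.
Counting 5 letters and 7 half steps from F gives a perfect fifth.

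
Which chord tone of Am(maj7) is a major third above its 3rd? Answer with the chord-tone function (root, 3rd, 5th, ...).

5th

AmM7 is spelled A-C-E-G#.
The 3rd is C. A major third above C is E.
E is the chord's 5th.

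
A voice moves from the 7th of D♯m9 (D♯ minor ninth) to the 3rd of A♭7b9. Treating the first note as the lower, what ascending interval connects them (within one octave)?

diminished 8th

The 7th of D♯m9 (D♯ minor ninth) is C♯; the 3rd of A♭7b9 is C.
From C♯ to C: 11 semitones over an octave = diminished.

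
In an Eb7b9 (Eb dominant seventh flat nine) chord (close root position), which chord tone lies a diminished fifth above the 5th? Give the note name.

Spelling the chord: Eb-G-Bb-Db-Fb.
The 5th is Bb. A diminished fifth above Bb is Fb.
Fb is the chord's 9th.

Fb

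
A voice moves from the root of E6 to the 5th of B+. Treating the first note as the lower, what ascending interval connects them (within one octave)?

E6 has E as its root, and B+ has F## as its 5th.
2 letter names make it a second; at 3 semitones (a half step wider than major) the quality is augmented.

augmented 2nd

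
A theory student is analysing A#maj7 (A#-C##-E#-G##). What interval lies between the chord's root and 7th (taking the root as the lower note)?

major seventh

That puts A# below G##.
A# up to G## spans 7 letter names and 11 semitones — a major seventh.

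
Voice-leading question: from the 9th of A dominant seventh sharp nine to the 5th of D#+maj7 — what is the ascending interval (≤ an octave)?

M7

A dominant seventh sharp nine has B# as its 9th, and D#+maj7 has A## as its 5th.
B# up to A## spans 7 letter names and 11 semitones — a major seventh.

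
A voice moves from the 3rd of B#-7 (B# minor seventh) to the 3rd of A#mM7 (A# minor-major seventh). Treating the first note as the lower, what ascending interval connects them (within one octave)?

minor seventh

B#-7 (B# minor seventh) has D# as its 3rd, and A#mM7 (A# minor-major seventh) has C# as its 3rd.
From D# to C#: 10 semitones over a seventh = minor.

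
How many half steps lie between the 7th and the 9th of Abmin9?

4

The chord tones of Abmin9 (Ab minor ninth) are Ab-Cb-Eb-Gb-Bb.
Gb to Bb is a major third: 4 semitones.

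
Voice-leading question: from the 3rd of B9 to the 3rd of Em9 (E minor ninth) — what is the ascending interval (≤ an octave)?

diminished fourth

The 3rd of B9 is D#; the 3rd of Em9 (E minor ninth) is G.
From D# to G: 4 semitones over a fourth = diminished.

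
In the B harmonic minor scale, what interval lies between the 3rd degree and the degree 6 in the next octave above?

Spelling the B harmonic minor scale: B C# D E F# G A#.
The 3rd degree is D and the scale degree 6 (up an octave) is G.
D up to G spans 11 letter names and 17 semitones — a perfect eleventh.

P11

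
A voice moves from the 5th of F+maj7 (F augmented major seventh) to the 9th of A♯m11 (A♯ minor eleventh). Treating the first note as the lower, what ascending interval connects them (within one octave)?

F+maj7 (F augmented major seventh) has C♯ as its 5th, and A♯m11 (A♯ minor eleventh) has B♯ as its 9th.
Counting 7 letters and 11 half steps from C♯ gives a major seventh.

M7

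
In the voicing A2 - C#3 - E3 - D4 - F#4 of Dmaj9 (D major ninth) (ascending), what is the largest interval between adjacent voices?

minor seventh

Adjacent intervals: A2→C#3 = major third; C#3→E3 = minor third; E3→D4 = minor seventh; D4→F#4 = major third.
The largest is E3 to D4, a minor seventh (10 semitones).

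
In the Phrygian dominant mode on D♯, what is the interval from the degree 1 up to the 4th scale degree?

P4

Spelling the Phrygian dominant mode on D♯: D♯ E F𝄪 G♯ A♯ B C♯.
So we need the interval from D♯ up to G♯.
D♯ up to G♯ spans 4 letter names and 5 semitones — a perfect fourth.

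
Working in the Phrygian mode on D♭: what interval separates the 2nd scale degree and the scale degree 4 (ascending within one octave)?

D♭ phrygian: D♭ E𝄫 F♭ G♭ A♭ B𝄫 C♭.
So we need the interval from E𝄫 up to G♭.
From E𝄫 to G♭ is 4 semitones, exactly the major third.

M3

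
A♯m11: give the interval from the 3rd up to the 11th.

major ninth

Spelling the chord: A♯, C♯, E♯, G♯, B♯, D♯.
That puts C♯ below D♯.
From C♯ to D♯ is 14 semitones, exactly the major ninth.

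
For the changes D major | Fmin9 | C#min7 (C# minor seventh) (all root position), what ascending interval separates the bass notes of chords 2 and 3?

The roots are F and C#.
F up to C# is 8 semitones, a half step wider than a perfect fifth, so the interval is augmented.

augmented fifth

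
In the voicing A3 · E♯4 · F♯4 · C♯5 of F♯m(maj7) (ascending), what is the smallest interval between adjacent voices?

minor second

Adjacent intervals: A3→E♯4 = augmented fifth; E♯4→F♯4 = minor second; F♯4→C♯5 = perfect fifth.
The smallest is E♯4 to F♯4, a minor second (1 semitone).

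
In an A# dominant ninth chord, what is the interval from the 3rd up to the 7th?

diminished 5th

The chord tones of A#9 are A# C## E# G# B#.
3rd = C##; 7th = G#.
From C## to G#: 6 semitones over a fifth = diminished.
That tritone between 3rd and 7th is what gives the dominant seventh its pull toward resolution.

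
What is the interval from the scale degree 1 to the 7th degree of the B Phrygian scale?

The scale runs B C D E F# G A.
Scale degree 1 = B; degree 7 = A.
From B to A: 10 semitones over a seventh = minor.

minor seventh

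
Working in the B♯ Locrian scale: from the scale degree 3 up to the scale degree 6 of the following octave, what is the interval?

P11

B♯ locrian: B♯ C♯ D♯ E♯ F♯ G♯ A♯.
That puts D♯ below G♯.
D♯ up to G♯ spans 11 letter names and 17 semitones — a perfect eleventh.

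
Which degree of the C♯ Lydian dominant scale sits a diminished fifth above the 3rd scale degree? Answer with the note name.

B

The scale is C♯ D♯ E♯ F𝄪 G♯ A♯ B.
The 3rd scale degree is E♯; a diminished fifth above that is B — scale degree 7.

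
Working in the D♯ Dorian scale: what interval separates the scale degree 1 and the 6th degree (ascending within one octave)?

major 6th

D♯ dorian: D♯ E♯ F♯ G♯ A♯ B♯ C♯.
That puts D♯ below B♯.
From D♯ to B♯ is 9 semitones, exactly the major sixth.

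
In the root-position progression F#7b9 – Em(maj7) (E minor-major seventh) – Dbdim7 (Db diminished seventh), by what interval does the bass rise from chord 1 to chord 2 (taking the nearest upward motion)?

The roots are F# and E.
From F# to E: 10 semitones over a seventh = minor.

minor seventh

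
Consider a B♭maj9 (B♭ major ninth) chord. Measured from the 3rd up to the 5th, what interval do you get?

B♭ major ninth: B♭–D–F–A–C.
The 3rd is D and the 5th is F.
D up to F is 3 semitones, a half step narrower than a major third, so the interval is minor.

minor third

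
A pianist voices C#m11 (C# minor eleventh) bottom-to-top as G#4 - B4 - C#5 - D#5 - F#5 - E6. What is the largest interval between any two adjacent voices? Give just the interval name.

minor seventh

Adjacent intervals: G#4→B4 = minor third; B4→C#5 = major second; C#5→D#5 = major second; D#5→F#5 = minor third; F#5→E6 = minor seventh.
The largest is F#5 to E6, a minor seventh (10 semitones).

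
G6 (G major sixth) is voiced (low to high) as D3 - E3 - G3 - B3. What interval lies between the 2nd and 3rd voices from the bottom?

minor 3rd

Those voices are E3 and G3.
E up to G is 3 semitones, a half step narrower than a major third, so the interval is minor.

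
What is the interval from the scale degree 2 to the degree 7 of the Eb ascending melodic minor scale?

major 6th

The scale runs Eb F Gb Ab Bb C D.
So we need the interval from F up to D.
Counting 6 letters and 9 half steps from F gives a major sixth.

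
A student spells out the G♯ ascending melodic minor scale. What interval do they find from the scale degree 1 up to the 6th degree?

G♯ melodic minor: G♯ A♯ B C♯ D♯ E♯ F𝄪.
That puts G♯ below E♯.
G♯ up to E♯ spans 6 letter names and 9 semitones — a major sixth.

major sixth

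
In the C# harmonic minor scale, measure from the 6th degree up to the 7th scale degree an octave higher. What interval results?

augmented ninth

C# harmonic minor: C# D# E F# G# A B#.
The 6th degree is A and the 7th degree (up an octave) is B#.
A up to B# is 15 semitones, a half step wider than a major ninth, so the interval is augmented.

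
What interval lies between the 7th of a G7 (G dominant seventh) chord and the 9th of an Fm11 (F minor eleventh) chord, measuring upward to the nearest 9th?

major second

G7 (G dominant seventh) has F as its 7th, and Fm11 (F minor eleventh) has G as its 9th.
Counting 2 letters and 2 half steps from F gives a major second.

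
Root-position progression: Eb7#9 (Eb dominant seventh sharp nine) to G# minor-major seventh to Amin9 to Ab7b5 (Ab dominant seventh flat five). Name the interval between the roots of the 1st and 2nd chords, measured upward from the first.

augmented third

The roots are Eb and G#.
From Eb to G#: 5 semitones over a third = augmented.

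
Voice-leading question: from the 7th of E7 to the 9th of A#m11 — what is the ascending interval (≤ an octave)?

E7 has D as its 7th, and A#m11 has B# as its 9th.
D up to B# is 10 semitones, a half step wider than a major sixth, so the interval is augmented.

augmented sixth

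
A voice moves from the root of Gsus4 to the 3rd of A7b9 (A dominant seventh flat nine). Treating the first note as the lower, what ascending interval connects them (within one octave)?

Gsus4 has G as its root, and A7b9 (A dominant seventh flat nine) has C♯ as its 3rd.
4 letter names make it a fourth; at 6 semitones (a half step wider than perfect) the quality is augmented.

augmented 4th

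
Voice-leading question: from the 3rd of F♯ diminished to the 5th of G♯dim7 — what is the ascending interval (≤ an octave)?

F♯ diminished has A as its 3rd, and G♯dim7 has D as its 5th.
Counting 4 letters and 5 half steps from A gives a perfect fourth.

perfect 4th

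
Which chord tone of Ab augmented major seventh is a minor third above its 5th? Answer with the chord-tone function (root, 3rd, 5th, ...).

7th

Ab+maj7 is spelled Ab–C–E–G.
The 5th is E. A minor third above E is G.
G is the chord's 7th.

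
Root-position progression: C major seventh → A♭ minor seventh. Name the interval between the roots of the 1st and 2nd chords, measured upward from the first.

The roots are C and A♭.
C up to A♭ is 8 semitones, a half step narrower than a major sixth, so the interval is minor.

minor sixth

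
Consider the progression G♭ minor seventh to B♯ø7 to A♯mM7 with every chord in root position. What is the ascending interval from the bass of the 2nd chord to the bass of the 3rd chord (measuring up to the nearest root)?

The roots are B♯ and A♯.
7 letter names make it a seventh; at 10 semitones (a half step narrower than major) the quality is minor.

minor seventh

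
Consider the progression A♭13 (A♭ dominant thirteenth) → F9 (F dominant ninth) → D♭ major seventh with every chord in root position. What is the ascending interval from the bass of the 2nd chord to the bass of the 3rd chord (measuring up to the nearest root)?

The roots are F and D♭.
From F to D♭: 8 semitones over a sixth = minor.

minor sixth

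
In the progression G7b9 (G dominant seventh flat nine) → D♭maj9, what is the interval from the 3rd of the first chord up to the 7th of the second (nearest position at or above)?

G7b9 (G dominant seventh flat nine) has B as its 3rd, and D♭maj9 has C as its 7th.
B up to C is 1 semitone, a half step narrower than a major second, so the interval is minor.

minor second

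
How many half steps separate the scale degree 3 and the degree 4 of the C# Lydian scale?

The scale is C# D# E# F## G# A# B#.
E# up to F## is a major second — 2 semitones.

2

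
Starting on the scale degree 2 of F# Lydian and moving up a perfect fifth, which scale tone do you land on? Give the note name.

D#

The scale is F# G# A# B# C# D# E#.
The scale degree 2 is G#; a perfect fifth above that is D# — scale degree 6.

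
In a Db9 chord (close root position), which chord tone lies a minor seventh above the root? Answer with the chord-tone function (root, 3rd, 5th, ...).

7th

The chord tones of Db9 (Db dominant ninth) are Db–F–Ab–Cb–Eb.
The root is Db. A minor seventh above Db is Cb.
Cb is the chord's 7th.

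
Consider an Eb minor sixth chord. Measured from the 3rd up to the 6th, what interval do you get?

augmented fourth

The chord tones of Eb minor sixth are Eb, Gb, Bb, C.
3rd = Gb; 6th = C.
From Gb to C: 6 semitones over a fourth = augmented.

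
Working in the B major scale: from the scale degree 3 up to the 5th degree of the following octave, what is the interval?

minor tenth

B major: B C# D# E F# G# A#.
So we need the interval from D# up to F#.
From D# to F#: 15 semitones over a tenth = minor.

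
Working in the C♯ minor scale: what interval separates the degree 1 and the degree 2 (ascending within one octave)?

The scale runs C♯ D♯ E F♯ G♯ A B.
So we need the interval from C♯ up to D♯.
From C♯ to D♯ is 2 semitones, exactly the major second.

major second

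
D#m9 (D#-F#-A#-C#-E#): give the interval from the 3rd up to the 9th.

So we need the interval from F# up to E#.
Counting 7 letters and 11 half steps from F# gives a major seventh.

major seventh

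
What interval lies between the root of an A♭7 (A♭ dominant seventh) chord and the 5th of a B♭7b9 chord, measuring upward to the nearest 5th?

M6

The root of A♭7 (A♭ dominant seventh) is A♭; the 5th of B♭7b9 is F.
From A♭ to F is 9 semitones, exactly the major sixth.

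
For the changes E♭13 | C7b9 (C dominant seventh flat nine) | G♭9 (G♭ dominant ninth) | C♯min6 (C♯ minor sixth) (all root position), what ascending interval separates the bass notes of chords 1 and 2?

major sixth

The roots are E♭ and C.
E♭ up to C spans 6 letter names and 9 semitones — a major sixth.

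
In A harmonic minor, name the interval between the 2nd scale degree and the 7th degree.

Spelling A harmonic minor: A B C D E F G♯.
The 2nd scale degree is B and the degree 7 is G♯.
Counting 6 letters and 9 half steps from B gives a major sixth.

major sixth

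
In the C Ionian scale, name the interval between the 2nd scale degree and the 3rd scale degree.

Spelling the C Ionian scale: C D E F G A B.
That puts D below E.
From D to E is 2 semitones, exactly the major second.

major second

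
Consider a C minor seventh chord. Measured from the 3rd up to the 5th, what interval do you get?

Spelling the chord: C–Eb–G–Bb.
That puts Eb below G.
From Eb to G is 4 semitones, exactly the major third.

major third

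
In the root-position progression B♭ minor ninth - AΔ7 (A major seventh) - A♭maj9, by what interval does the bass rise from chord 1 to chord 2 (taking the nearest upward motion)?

The roots are B♭ and A.
From B♭ to A is 11 semitones, exactly the major seventh.

major seventh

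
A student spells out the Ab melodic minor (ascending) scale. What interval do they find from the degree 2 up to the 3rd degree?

minor second

Spelling the Ab melodic minor (ascending) scale: Ab Bb Cb Db Eb F G.
So we need the interval from Bb up to Cb.
From Bb to Cb: 1 semitone over a second = minor.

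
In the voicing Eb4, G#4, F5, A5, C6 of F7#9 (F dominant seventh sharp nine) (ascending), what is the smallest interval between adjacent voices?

Adjacent intervals: Eb4→G#4 = augmented third; G#4→F5 = diminished seventh; F5→A5 = major third; A5→C6 = minor third.
The smallest is A5 to C6, a minor third (3 semitones).

minor 3rd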